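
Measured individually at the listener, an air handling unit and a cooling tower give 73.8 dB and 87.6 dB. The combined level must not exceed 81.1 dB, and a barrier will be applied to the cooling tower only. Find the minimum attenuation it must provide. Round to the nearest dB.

7 dB

Everything except the cooling tower sums to 10^(73.8/10) = 2.399e+07 in linear terms, 73.80 dB.
To meet 81.1 dB overall, the treated cooling tower may contribute at most 10^(81.1/10) − 2.399e+07 = 1.048e+08, i.e. 80.21 dB.
Required insertion loss = 87.6 − 80.21 = 7.39 dB.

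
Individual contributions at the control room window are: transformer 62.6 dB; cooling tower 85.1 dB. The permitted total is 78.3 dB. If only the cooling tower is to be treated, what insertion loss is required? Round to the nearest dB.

The untreated sources together contribute 10^(62.6/10) = 1.820e+06, i.e. 62.60 dB.
The limit corresponds to 10^(78.3/10) = 6.761e+07; subtracting the fixed part leaves 6.579e+07 for the cooling tower, i.e. 78.18 dB.
So the cooling tower must be reduced from 85.1 to 78.18 dB: IL = 6.92 dB.

7 dB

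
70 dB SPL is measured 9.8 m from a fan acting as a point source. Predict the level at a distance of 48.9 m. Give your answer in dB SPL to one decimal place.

Point-source attenuation: ΔL = 20·log₁₀(r₂/r₁) = 20·log₁₀(48.9/9.8) = 13.962 dB.
L₂ = 70 − 20·log₁₀(48.9/9.8) = 70 − 13.962 = 56.04 dB SPL.

56.0 dB SPL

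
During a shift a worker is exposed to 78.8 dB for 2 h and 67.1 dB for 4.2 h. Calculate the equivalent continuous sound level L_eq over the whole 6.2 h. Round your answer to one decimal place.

The energy average is taken in the linear domain: L_eq = 10·log₁₀[(Σ tᵢ·10^(Lᵢ/10))/T], T = 6.2 h.
Σ tᵢ·10^(Lᵢ/10) = 2·10^(78.8/10) + 4.2·10^(67.1/10) = 1.733e+08.
L_eq = 10·log₁₀(1.733e+08/6.2) = 74.46 dB.

74.5 dB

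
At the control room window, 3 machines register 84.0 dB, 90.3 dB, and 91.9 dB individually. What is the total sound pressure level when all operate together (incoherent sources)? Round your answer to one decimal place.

94.6 dB

Incoherent sources combine by intensity addition: L_total = 10·log₁₀(Σ 10^(L_i/10)).
Σ 10^(L/10) = 10^(84.0/10) + 10^(90.3/10) + 10^(91.9/10) = 2.872e+09.
L_total = 10·log₁₀(2.872e+09) = 94.58 dB.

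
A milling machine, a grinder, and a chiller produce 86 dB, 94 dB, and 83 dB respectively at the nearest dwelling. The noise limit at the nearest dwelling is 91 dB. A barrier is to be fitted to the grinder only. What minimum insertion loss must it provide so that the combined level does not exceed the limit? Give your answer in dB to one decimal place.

5.8 dB

The untreated sources together contribute 10^(86/10) + 10^(83/10) = 5.976e+08, i.e. 87.76 dB.
To meet 91 dB overall, the treated grinder may contribute at most 10^(91/10) − 5.976e+08 = 6.613e+08, i.e. 88.20 dB.
Required insertion loss = 94 − 88.20 = 5.80 dB.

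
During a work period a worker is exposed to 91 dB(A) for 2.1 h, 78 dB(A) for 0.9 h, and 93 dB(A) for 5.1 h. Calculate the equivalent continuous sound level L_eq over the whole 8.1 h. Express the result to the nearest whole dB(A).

L_eq = 10·log₁₀[(1/T)·Σ tᵢ·10^(Lᵢ/10)] with T = 8.1 h.
Σ tᵢ·10^(Lᵢ/10) = 2.1·10^(91/10) + 0.9·10^(78/10) + 5.1·10^(93/10) = 1.288e+10.
L_eq = 10·log₁₀(1.288e+10/8.1) = 92.01 dB(A).

92 dB(A)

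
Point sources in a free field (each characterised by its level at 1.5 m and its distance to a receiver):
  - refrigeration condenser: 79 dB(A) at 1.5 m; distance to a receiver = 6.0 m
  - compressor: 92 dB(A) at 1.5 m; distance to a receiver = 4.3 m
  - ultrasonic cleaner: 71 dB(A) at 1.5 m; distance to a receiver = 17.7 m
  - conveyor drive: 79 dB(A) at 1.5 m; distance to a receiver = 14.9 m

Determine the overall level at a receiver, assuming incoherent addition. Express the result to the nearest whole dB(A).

Propagate each source to the receiver with L = L_ref − 20·log₁₀(r/r_ref), then add intensities.
refrigeration condenser: 79 − 20·log₁₀(6.0/1.5) = 79 − 12.04 = 66.96 dB(A).
compressor: 92 − 20·log₁₀(4.3/1.5) = 92 − 9.15 = 82.85 dB(A).
ultrasonic cleaner: 71 − 20·log₁₀(17.7/1.5) = 71 − 21.44 = 49.56 dB(A).
conveyor drive: 79 − 20·log₁₀(14.9/1.5) = 79 − 19.94 = 59.06 dB(A).
Σ 10^(L/10) = 1.987e+08 → L_total = 10·log₁₀(1.987e+08) = 82.98 dB(A).

83 dB(A)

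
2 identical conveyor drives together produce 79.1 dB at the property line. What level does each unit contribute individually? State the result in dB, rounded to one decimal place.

76.1 dB

2 equal contributions raise the level by 10·log₁₀ 2 = 3.010 dB, so each unit alone gives 79.1 − 3.010.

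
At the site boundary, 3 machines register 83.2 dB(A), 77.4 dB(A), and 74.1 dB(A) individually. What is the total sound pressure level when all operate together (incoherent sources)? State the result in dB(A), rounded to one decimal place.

Incoherent sources combine by intensity addition: L_total = 10·log₁₀(Σ 10^(L_i/10)).
Σ 10^(L/10) = 10^(83.2/10) + 10^(77.4/10) + 10^(74.1/10) = 2.896e+08.
L_total = 10·log₁₀(2.896e+08) = 84.62 dB(A).

84.6 dB(A)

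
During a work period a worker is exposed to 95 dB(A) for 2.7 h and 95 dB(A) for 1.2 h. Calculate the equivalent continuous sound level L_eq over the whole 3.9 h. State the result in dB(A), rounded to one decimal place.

The energy average is taken in the linear domain: L_eq = 10·log₁₀[(Σ tᵢ·10^(Lᵢ/10))/T], T = 3.9 h.
Σ tᵢ·10^(Lᵢ/10) = 2.7·10^(95/10) + 1.2·10^(95/10) = 1.233e+10.
L_eq = 10·log₁₀(1.233e+10/3.9) = 95.00 dB(A).

95.0 dB(A)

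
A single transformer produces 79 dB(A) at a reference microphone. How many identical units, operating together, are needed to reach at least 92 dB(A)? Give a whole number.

20

The shortfall is 92 − 79 = 13.0 dB, and N units add 10·log₁₀ N, so need 10·log₁₀ N ≥ 13.0.
N ≥ 10^(13.0/10) = 19.953, so N = 20.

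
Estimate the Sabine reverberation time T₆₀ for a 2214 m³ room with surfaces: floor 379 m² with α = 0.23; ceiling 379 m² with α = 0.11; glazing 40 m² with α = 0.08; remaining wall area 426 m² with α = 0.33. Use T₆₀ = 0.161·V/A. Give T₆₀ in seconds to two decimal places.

Total absorption A = 379·0.23 + 379·0.11 + 40·0.08 + 426·0.33 = 272.64 m² sabins.
T₆₀ = 0.161 × 2214 / 272.64 = 1.307 s.

1.31 s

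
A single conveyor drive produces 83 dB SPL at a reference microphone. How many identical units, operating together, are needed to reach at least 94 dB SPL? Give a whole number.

The shortfall is 94 − 83 = 11.0 dB, and N units add 10·log₁₀ N, so need 10·log₁₀ N ≥ 11.0.
N ≥ 10^(11.0/10) = 12.589, so N = 13.

13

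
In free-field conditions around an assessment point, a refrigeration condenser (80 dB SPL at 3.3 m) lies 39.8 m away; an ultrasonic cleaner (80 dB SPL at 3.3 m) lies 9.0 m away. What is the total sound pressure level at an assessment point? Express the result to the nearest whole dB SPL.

First find each source's level at the receiver (point-source: −20·log₁₀(r/r_ref)), then combine on an intensity basis.
refrigeration condenser: 80 − 20·log₁₀(39.8/3.3) = 80 − 21.63 = 58.37 dB SPL.
ultrasonic cleaner: 80 − 20·log₁₀(9.0/3.3) = 80 − 8.71 = 71.29 dB SPL.
Σ 10^(L/10) = 1.413e+07 → L_total = 10·log₁₀(1.413e+07) = 71.50 dB SPL.

72 dB SPL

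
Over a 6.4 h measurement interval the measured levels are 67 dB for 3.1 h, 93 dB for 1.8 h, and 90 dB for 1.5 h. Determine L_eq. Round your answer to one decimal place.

Weight each interval's intensity by its duration and average over T = 6.4 h:
Σ tᵢ·10^(Lᵢ/10) = 3.1·10^(67/10) + 1.8·10^(93/10) + 1.5·10^(90/10) = 5.107e+09.
L_eq = 10·log₁₀(5.107e+09/6.4) = 89.02 dB.

89.0 dB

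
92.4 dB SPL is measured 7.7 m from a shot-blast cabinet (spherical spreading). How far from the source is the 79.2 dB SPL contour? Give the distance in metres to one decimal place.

35.2 m

The 13.2 dB drop corresponds to a distance ratio of 10^(13.2/20) for a point source.
r₂ = 7.7·10^((92.4−79.2)/20) = 7.7·10^(13.2/20) = 35.20 m.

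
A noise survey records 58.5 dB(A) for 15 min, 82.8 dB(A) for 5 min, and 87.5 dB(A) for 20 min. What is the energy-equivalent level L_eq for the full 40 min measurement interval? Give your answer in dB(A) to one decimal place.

84.8 dB(A)

Weight each interval's intensity by its duration and average over T = 40 min:
Σ tᵢ·10^(Lᵢ/10) = 15·10^(58.5/10) + 5·10^(82.8/10) + 20·10^(87.5/10) = 1.221e+10.
L_eq = 10·log₁₀(1.221e+10/40) = 84.85 dB(A).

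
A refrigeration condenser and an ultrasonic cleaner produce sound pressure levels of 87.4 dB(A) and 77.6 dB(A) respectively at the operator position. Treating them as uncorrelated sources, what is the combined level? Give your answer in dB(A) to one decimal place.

87.8 dB(A)

Incoherent sources combine by intensity addition: L_total = 10·log₁₀(Σ 10^(L_i/10)).
Σ 10^(L/10) = 10^(87.4/10) + 10^(77.6/10) = 6.071e+08.
L_total = 10·log₁₀(6.071e+08) = 87.83 dB(A).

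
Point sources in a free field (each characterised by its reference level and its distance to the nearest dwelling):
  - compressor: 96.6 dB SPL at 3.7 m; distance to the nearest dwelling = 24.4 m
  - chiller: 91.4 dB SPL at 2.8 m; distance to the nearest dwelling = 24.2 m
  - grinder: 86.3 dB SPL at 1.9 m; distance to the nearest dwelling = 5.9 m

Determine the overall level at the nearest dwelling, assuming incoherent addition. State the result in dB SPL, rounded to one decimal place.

82.2 dB SPL

Apply inverse-square spreading to bring every level to the receiver, then sum 10^(L/10).
compressor: 96.6 − 20·log₁₀(24.4/3.7) = 96.6 − 16.38 = 80.22 dB SPL.
chiller: 91.4 − 20·log₁₀(24.2/2.8) = 91.4 − 18.73 = 72.67 dB SPL.
grinder: 86.3 − 20·log₁₀(5.9/1.9) = 86.3 − 9.84 = 76.46 dB SPL.
Σ 10^(L/10) = 1.678e+08 → L_total = 10·log₁₀(1.678e+08) = 82.25 dB SPL.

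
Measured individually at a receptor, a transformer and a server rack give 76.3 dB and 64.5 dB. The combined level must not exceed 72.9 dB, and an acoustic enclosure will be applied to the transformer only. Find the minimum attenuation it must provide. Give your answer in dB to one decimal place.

Everything except the transformer sums to 10^(64.5/10) = 2.818e+06 in linear terms, 64.50 dB.
The limit corresponds to 10^(72.9/10) = 1.950e+07; subtracting the fixed part leaves 1.668e+07 for the transformer, i.e. 72.22 dB.
So the transformer must be reduced from 76.3 to 72.22 dB: IL = 4.08 dB.

4.1 dB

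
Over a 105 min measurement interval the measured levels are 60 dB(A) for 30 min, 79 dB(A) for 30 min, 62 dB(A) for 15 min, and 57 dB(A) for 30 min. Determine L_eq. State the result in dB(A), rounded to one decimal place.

L_eq = 10·log₁₀[(1/T)·Σ tᵢ·10^(Lᵢ/10)] with T = 105 min.
Σ tᵢ·10^(Lᵢ/10) = 30·10^(60/10) + 30·10^(79/10) + 15·10^(62/10) + 30·10^(57/10) = 2.452e+09.
L_eq = 10·log₁₀(2.452e+09/105) = 73.68 dB(A).

73.7 dB(A)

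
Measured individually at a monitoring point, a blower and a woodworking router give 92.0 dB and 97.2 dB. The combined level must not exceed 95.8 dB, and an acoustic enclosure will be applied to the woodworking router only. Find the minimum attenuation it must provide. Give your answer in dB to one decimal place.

Everything except the woodworking router sums to 10^(92.0/10) = 1.585e+09 in linear terms, 92.00 dB.
The limit corresponds to 10^(95.8/10) = 3.802e+09; subtracting the fixed part leaves 2.217e+09 for the woodworking router, i.e. 93.46 dB.
So the woodworking router must be reduced from 97.2 to 93.46 dB: IL = 3.74 dB.

3.7 dB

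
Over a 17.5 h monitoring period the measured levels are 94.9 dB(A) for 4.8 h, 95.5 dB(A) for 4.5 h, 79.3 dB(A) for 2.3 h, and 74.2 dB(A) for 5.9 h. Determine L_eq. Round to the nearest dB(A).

Weight each interval's intensity by its duration and average over T = 17.5 h:
Σ tᵢ·10^(Lᵢ/10) = 4.8·10^(94.9/10) + 4.5·10^(95.5/10) + 2.3·10^(79.3/10) + 5.9·10^(74.2/10) = 3.115e+10.
L_eq = 10·log₁₀(3.115e+10/17.5) = 92.50 dB(A).

93 dB(A)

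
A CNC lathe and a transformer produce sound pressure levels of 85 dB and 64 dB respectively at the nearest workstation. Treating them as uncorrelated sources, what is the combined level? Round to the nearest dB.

85 dB

Incoherent sources combine by intensity addition: L_total = 10·log₁₀(Σ 10^(L_i/10)).
Σ 10^(L/10) = 10^(85/10) + 10^(64/10) = 3.187e+08.
L_total = 10·log₁₀(3.187e+08) = 85.03 dB.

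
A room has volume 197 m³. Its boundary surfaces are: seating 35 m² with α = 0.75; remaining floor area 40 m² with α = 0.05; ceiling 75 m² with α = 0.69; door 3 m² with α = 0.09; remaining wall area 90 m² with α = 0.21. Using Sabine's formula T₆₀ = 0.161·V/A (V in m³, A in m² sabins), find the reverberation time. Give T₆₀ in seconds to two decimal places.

0.32 s

Total absorption A = 35·0.75 + 40·0.05 + 75·0.69 + 3·0.09 + 90·0.21 = 99.17 m² sabins.
T₆₀ = 0.161·V/A = 0.161·197/99.17 = 0.320 s.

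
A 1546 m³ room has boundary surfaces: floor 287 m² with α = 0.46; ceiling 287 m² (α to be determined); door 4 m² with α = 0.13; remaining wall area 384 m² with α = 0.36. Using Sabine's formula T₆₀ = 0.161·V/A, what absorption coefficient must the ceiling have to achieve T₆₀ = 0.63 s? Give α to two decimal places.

0.43

From T₆₀ = 0.161·V/A, the target T₆₀ = 0.63 s needs A = 0.161·1546/0.63 = 395.09 m².
Absorption from the other surfaces = 287·0.46 + 4·0.13 + 384·0.36 = 270.78 m², so the ceiling must supply 124.31 m² over 287 m².
α = 124.31/287 = 0.433.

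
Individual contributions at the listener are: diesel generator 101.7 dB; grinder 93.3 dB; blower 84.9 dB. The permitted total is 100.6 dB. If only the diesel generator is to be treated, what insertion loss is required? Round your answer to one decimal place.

Everything except the diesel generator sums to 10^(93.3/10) + 10^(84.9/10) = 2.447e+09 in linear terms, 93.89 dB.
To meet 100.6 dB overall, the treated diesel generator may contribute at most 10^(100.6/10) − 2.447e+09 = 9.035e+09, i.e. 99.56 dB.
So the diesel generator must be reduced from 101.7 to 99.56 dB: IL = 2.14 dB.

2.1 dB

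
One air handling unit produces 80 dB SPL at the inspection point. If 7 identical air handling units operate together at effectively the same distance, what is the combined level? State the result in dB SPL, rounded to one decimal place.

L_total = L₁ + 10·log₁₀ N for N identical incoherent sources.
L_total = 80 + 10·log₁₀(7) = 80 + 8.451 = 88.45 dB SPL.

88.5 dB SPL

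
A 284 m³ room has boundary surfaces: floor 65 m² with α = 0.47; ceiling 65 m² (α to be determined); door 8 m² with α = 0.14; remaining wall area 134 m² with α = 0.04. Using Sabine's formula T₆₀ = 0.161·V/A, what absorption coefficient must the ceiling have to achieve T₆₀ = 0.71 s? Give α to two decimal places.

A = 0.161·V/T₆₀ = 0.161·284/0.71 = 64.40 m² sabins.
Absorption from the other surfaces = 65·0.47 + 8·0.14 + 134·0.04 = 37.03 m², so the ceiling must supply 27.37 m² over 65 m².
α = 27.37/65 = 0.421.

0.42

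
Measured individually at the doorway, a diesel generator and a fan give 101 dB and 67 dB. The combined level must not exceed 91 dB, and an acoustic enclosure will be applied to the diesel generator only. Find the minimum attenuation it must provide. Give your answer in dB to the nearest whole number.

10 dB

Everything except the diesel generator sums to 10^(67/10) = 5.012e+06 in linear terms, 67.00 dB.
The limit corresponds to 10^(91/10) = 1.259e+09; subtracting the fixed part leaves 1.254e+09 for the diesel generator, i.e. 90.98 dB.
So the diesel generator must be reduced from 101 to 90.98 dB: IL = 10.02 dB.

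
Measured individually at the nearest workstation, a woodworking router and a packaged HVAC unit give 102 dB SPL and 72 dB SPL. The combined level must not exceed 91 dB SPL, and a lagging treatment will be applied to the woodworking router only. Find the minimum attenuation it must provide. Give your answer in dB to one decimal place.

11.1 dB

Everything except the woodworking router sums to 10^(72/10) = 1.585e+07 in linear terms, 72.00 dB SPL.
The limit corresponds to 10^(91/10) = 1.259e+09; subtracting the fixed part leaves 1.243e+09 for the woodworking router, i.e. 90.94 dB SPL.
Required insertion loss = 102 − 90.94 = 11.06 dB.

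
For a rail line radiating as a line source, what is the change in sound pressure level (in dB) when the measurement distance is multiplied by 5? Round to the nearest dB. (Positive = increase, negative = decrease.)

-7 dB

Line-source spreading: ΔL = −10·log₁₀(r₂/r₁).
ΔL = −10·log₁₀(5) = -6.99 dB.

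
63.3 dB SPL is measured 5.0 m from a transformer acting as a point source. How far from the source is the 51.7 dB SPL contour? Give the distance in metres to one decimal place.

19.0 m

For a point source L₁ − L₂ = 20·log₁₀(r₂/r₁), so r₂ = r₁·10^((L₁−L₂)/20).
r₂ = 5.0·10^((63.3−51.7)/20) = 5.0·10^(11.6/20) = 19.01 m.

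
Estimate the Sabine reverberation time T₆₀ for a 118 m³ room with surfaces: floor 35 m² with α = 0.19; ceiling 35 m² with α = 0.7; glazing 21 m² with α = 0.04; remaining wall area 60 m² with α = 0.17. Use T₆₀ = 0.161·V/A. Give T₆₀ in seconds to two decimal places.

Summing Sᵢαᵢ: 35·0.19 + 35·0.7 + 21·0.04 + 60·0.17 = 42.19 m².
T₆₀ = 0.161 × 118 / 42.19 = 0.450 s.

0.45 s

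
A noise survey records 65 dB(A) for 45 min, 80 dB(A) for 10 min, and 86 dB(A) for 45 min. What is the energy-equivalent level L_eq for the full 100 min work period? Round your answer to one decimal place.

Weight each interval's intensity by its duration and average over T = 100 min:
Σ tᵢ·10^(Lᵢ/10) = 45·10^(65/10) + 10·10^(80/10) + 45·10^(86/10) = 1.906e+10.
L_eq = 10·log₁₀(1.906e+10/100) = 82.80 dB(A).

82.8 dB(A)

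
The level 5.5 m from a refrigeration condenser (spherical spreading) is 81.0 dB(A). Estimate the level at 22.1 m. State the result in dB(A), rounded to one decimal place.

Point-source attenuation: ΔL = 20·log₁₀(r₂/r₁) = 20·log₁₀(22.1/5.5) = 12.081 dB.
L₂ = 81.0 − 20·log₁₀(22.1/5.5) = 81.0 − 12.081 = 68.92 dB(A).

68.9 dB(A)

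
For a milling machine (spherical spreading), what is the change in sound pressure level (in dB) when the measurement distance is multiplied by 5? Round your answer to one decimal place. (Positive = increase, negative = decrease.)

Point-source spreading: ΔL = −20·log₁₀(r₂/r₁).
ΔL = −20·log₁₀(5) = -13.98 dB.

-14.0 dB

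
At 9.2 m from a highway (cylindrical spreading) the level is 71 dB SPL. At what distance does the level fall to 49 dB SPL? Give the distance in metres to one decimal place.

1458.1 m

Line-source spreading drops the level by 10·log₁₀(r₂/r₁); inverting, r₂/r₁ = 10^(ΔL/10).
r₂ = 9.2·10^((71−49)/10) = 9.2·10^(22.0/10) = 1458.10 m.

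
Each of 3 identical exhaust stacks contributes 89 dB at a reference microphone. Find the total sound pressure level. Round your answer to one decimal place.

93.8 dB

N identical incoherent sources raise the level by 10·log₁₀ N.
L_total = 89 + 10·log₁₀(3) = 89 + 4.771 = 93.77 dB.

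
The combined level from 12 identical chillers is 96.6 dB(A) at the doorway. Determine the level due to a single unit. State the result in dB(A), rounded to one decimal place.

85.8 dB(A)

Dividing the total intensity by 12 lowers the level by 10·log₁₀ 12 = 10.792 dB: L₁ = 96.6 − 10.792.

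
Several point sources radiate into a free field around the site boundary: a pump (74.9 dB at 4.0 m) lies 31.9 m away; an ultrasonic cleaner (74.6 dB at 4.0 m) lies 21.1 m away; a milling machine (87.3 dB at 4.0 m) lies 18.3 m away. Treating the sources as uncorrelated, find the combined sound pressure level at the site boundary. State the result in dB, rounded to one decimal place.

Propagate each source to the receiver with L = L_ref − 20·log₁₀(r/r_ref), then add intensities.
pump: 74.9 − 20·log₁₀(31.9/4.0) = 74.9 − 18.03 = 56.87 dB.
ultrasonic cleaner: 74.6 − 20·log₁₀(21.1/4.0) = 74.6 − 14.44 = 60.16 dB.
milling machine: 87.3 − 20·log₁₀(18.3/4.0) = 87.3 − 13.21 = 74.09 dB.
Σ 10^(L/10) = 2.718e+07 → L_total = 10·log₁₀(2.718e+07) = 74.34 dB.

74.3 dB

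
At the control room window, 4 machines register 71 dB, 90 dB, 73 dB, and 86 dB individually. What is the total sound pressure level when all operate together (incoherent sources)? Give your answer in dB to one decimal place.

For uncorrelated sources the intensities add, so convert each level to linear form, sum, and take 10·log₁₀ of the total.
Σ 10^(L/10) = 10^(71/10) + 10^(90/10) + 10^(73/10) + 10^(86/10) = 1.431e+09.
L_total = 10·log₁₀(1.431e+09) = 91.56 dB.

91.6 dB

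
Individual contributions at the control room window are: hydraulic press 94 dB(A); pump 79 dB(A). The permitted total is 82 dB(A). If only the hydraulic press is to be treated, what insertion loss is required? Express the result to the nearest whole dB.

15 dB

Fixed contribution from the other source: Σ 10^(L/10) = 10^(79/10) = 7.943e+07 (79.00 dB(A)).
To meet 82 dB(A) overall, the treated hydraulic press may contribute at most 10^(82/10) − 7.943e+07 = 7.906e+07, i.e. 78.98 dB(A).
Required insertion loss = 94 − 78.98 = 15.02 dB.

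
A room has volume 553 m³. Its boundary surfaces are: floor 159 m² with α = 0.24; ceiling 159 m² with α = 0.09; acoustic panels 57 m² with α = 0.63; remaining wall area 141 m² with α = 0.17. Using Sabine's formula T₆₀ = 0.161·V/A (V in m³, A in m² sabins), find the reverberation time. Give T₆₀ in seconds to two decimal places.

0.79 s

Total absorption A = 159·0.24 + 159·0.09 + 57·0.63 + 141·0.17 = 112.35 m² sabins.
T₆₀ = 0.161·V/A = 0.161·553/112.35 = 0.792 s.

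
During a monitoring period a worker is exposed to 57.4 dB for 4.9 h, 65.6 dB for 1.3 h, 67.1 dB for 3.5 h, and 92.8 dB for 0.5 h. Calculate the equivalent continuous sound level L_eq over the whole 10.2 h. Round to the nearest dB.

80 dB

L_eq = 10·log₁₀[(1/T)·Σ tᵢ·10^(Lᵢ/10)] with T = 10.2 h.
Σ tᵢ·10^(Lᵢ/10) = 4.9·10^(57.4/10) + 1.3·10^(65.6/10) + 3.5·10^(67.1/10) + 0.5·10^(92.8/10) = 9.781e+08.
L_eq = 10·log₁₀(9.781e+08/10.2) = 79.82 dB.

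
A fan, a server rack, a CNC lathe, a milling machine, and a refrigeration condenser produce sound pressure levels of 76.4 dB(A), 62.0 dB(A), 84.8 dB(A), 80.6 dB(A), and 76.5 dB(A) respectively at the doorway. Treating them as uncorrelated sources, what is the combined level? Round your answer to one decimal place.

Incoherent sources combine by intensity addition: L_total = 10·log₁₀(Σ 10^(L_i/10)).
Σ 10^(L/10) = 10^(76.4/10) + 10^(62.0/10) + 10^(84.8/10) + 10^(80.6/10) + 10^(76.5/10) = 5.067e+08.
L_total = 10·log₁₀(5.067e+08) = 87.05 dB(A).

87.0 dB(A)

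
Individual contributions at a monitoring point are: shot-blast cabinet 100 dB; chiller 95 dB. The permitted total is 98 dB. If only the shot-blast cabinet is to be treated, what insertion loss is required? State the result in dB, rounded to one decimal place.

5.0 dB

Fixed contribution from the other source: Σ 10^(L/10) = 10^(95/10) = 3.162e+09 (95.00 dB).
The limit corresponds to 10^(98/10) = 6.310e+09; subtracting the fixed part leaves 3.147e+09 for the shot-blast cabinet, i.e. 94.98 dB.
Required insertion loss = 100 − 94.98 = 5.02 dB.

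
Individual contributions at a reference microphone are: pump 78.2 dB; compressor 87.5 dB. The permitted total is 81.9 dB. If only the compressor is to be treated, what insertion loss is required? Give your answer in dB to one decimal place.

8.0 dB

Everything except the compressor sums to 10^(78.2/10) = 6.607e+07 in linear terms, 78.20 dB.
To meet 81.9 dB overall, the treated compressor may contribute at most 10^(81.9/10) − 6.607e+07 = 8.881e+07, i.e. 79.48 dB.
So the compressor must be reduced from 87.5 to 79.48 dB: IL = 8.02 dB.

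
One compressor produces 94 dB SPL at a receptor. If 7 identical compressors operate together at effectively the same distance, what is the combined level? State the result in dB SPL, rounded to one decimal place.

L_total = L₁ + 10·log₁₀ N for N identical incoherent sources.
L_total = 94 + 10·log₁₀(7) = 94 + 8.451 = 102.45 dB SPL.

102.5 dB SPL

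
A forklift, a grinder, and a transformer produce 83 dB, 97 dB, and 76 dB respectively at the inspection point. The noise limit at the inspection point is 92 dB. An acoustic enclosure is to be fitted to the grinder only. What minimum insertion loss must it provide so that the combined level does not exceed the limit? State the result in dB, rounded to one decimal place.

The untreated sources together contribute 10^(83/10) + 10^(76/10) = 2.393e+08, i.e. 83.79 dB.
The limit corresponds to 10^(92/10) = 1.585e+09; subtracting the fixed part leaves 1.346e+09 for the grinder, i.e. 91.29 dB.
So the grinder must be reduced from 97 to 91.29 dB: IL = 5.71 dB.

5.7 dB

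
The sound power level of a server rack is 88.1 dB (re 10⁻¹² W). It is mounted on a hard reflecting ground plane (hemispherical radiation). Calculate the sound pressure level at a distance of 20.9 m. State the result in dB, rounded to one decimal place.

53.7 dB

The power spreads over a hemisphere of area 2π·r², so L_p = L_w − 10·log₁₀(2π·r²).
2π·r² = 2745 m², 10·log₁₀ of that is 34.385 dB.
L_p = 88.1 − 34.385 = 53.72 dB.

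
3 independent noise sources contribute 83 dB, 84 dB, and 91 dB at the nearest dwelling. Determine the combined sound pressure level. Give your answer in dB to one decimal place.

For uncorrelated sources the intensities add, so convert each level to linear form, sum, and take 10·log₁₀ of the total.
Σ 10^(L/10) = 10^(83/10) + 10^(84/10) + 10^(91/10) = 1.710e+09.
L_total = 10·log₁₀(1.710e+09) = 92.33 dB.

92.3 dB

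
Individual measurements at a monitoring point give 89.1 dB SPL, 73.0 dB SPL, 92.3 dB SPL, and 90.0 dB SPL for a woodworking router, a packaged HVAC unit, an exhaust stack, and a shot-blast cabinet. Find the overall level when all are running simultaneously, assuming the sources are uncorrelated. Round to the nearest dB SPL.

95 dB SPL

For uncorrelated sources the intensities add, so convert each level to linear form, sum, and take 10·log₁₀ of the total.
Σ 10^(L/10) = 10^(89.1/10) + 10^(73.0/10) + 10^(92.3/10) + 10^(90.0/10) = 3.531e+09.
L_total = 10·log₁₀(3.531e+09) = 95.48 dB SPL.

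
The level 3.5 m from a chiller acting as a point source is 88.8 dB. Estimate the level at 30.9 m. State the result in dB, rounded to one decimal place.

69.9 dB

For a point source, L₂ = L₁ − 20·log₁₀(r₂/r₁).
L₂ = 88.8 − 20·log₁₀(30.9/3.5) = 88.8 − 18.918 = 69.88 dB.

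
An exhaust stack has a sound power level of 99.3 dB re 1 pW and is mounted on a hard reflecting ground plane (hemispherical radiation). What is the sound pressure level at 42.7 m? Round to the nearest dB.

The power spreads over a hemisphere of area 2π·r², so L_p = L_w − 10·log₁₀(2π·r²).
2π·r² = 1.146e+04 m², 10·log₁₀ of that is 40.590 dB.
L_p = 99.3 − 40.590 = 58.71 dB.

59 dB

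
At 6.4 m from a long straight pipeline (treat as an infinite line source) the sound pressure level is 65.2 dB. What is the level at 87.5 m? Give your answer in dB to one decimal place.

53.8 dB

Cylindrical spreading from a line source gives a 10·log₁₀(r₂/r₁) drop.
L₂ = 65.2 − 10·log₁₀(87.5/6.4) = 65.2 − 11.358 = 53.84 dB.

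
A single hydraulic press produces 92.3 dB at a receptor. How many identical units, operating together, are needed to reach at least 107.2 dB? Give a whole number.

N identical sources give L₁ + 10·log₁₀ N, so require 10·log₁₀ N ≥ 107.2 − 92.3 = 14.9 dB.
N ≥ 10^(14.9/10) = 30.903, so N = 31.

31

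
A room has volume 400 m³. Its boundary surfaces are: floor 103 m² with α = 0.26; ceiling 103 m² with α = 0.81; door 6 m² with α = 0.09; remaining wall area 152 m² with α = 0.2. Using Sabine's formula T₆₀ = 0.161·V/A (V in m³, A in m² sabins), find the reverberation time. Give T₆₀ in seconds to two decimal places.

Summing Sᵢαᵢ: 103·0.26 + 103·0.81 + 6·0.09 + 152·0.2 = 141.15 m².
T₆₀ = 0.161·V/A = 0.161·400/141.15 = 0.456 s.

0.46 s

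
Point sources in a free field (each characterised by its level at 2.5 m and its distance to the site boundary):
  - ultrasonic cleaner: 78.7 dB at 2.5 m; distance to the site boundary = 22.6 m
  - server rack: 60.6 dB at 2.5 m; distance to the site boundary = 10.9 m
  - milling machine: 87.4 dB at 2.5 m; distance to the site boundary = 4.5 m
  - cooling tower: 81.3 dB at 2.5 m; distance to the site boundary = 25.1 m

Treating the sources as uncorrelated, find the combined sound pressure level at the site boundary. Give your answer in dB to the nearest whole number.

82 dB

Apply inverse-square spreading to bring every level to the receiver, then sum 10^(L/10).
ultrasonic cleaner: 78.7 − 20·log₁₀(22.6/2.5) = 78.7 − 19.12 = 59.58 dB.
server rack: 60.6 − 20·log₁₀(10.9/2.5) = 60.6 − 12.79 = 47.81 dB.
milling machine: 87.4 − 20·log₁₀(4.5/2.5) = 87.4 − 5.11 = 82.29 dB.
cooling tower: 81.3 − 20·log₁₀(25.1/2.5) = 81.3 − 20.03 = 61.27 dB.
Σ 10^(L/10) = 1.719e+08 → L_total = 10·log₁₀(1.719e+08) = 82.35 dB.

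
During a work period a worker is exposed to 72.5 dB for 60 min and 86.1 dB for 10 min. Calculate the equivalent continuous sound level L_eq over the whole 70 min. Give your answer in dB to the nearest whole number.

79 dB

The energy average is taken in the linear domain: L_eq = 10·log₁₀[(Σ tᵢ·10^(Lᵢ/10))/T], T = 70 min.
Σ tᵢ·10^(Lᵢ/10) = 60·10^(72.5/10) + 10·10^(86.1/10) = 5.141e+09.
L_eq = 10·log₁₀(5.141e+09/70) = 78.66 dB.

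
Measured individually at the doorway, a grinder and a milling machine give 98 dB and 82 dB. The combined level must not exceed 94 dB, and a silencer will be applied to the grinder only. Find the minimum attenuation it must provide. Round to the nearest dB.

Fixed contribution from the other source: Σ 10^(L/10) = 10^(82/10) = 1.585e+08 (82.00 dB).
The limit corresponds to 10^(94/10) = 2.512e+09; subtracting the fixed part leaves 2.353e+09 for the grinder, i.e. 93.72 dB.
So the grinder must be reduced from 98 to 93.72 dB: IL = 4.28 dB.

4 dB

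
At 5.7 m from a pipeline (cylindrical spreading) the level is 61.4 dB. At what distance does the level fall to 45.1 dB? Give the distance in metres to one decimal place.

The 16.3 dB drop corresponds to a distance ratio of 10^(16.3/10) for a line source.
r₂ = 5.7·10^((61.4−45.1)/10) = 5.7·10^(16.3/10) = 243.15 m.

243.2 m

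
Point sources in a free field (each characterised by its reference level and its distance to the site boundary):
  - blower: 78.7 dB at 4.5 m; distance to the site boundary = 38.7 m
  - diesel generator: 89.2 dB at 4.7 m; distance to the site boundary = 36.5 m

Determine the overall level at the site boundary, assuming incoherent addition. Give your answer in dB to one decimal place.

71.7 dB

Propagate each source to the receiver with L = L_ref − 20·log₁₀(r/r_ref), then add intensities.
blower: 78.7 − 20·log₁₀(38.7/4.5) = 78.7 − 18.69 = 60.01 dB.
diesel generator: 89.2 − 20·log₁₀(36.5/4.7) = 89.2 − 17.80 = 71.40 dB.
Σ 10^(L/10) = 1.479e+07 → L_total = 10·log₁₀(1.479e+07) = 71.70 dB.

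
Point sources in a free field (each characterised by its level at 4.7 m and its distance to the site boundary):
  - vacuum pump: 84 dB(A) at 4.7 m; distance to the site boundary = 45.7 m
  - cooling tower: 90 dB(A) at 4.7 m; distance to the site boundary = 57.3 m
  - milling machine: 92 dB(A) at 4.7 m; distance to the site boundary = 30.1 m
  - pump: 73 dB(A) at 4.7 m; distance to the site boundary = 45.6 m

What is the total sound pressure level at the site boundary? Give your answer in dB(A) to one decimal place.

76.8 dB(A)

Apply inverse-square spreading to bring every level to the receiver, then sum 10^(L/10).
vacuum pump: 84 − 20·log₁₀(45.7/4.7) = 84 − 19.76 = 64.24 dB(A).
cooling tower: 90 − 20·log₁₀(57.3/4.7) = 90 − 21.72 = 68.28 dB(A).
milling machine: 92 − 20·log₁₀(30.1/4.7) = 92 − 16.13 = 75.87 dB(A).
pump: 73 − 20·log₁₀(45.6/4.7) = 73 − 19.74 = 53.26 dB(A).
Σ 10^(L/10) = 4.824e+07 → L_total = 10·log₁₀(4.824e+07) = 76.83 dB(A).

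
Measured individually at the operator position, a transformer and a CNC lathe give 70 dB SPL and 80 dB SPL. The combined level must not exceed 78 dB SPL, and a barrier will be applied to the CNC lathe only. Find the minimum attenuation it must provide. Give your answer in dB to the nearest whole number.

3 dB

Everything except the CNC lathe sums to 10^(70/10) = 1.000e+07 in linear terms, 70.00 dB SPL.
The limit corresponds to 10^(78/10) = 6.310e+07; subtracting the fixed part leaves 5.310e+07 for the CNC lathe, i.e. 77.25 dB SPL.
So the CNC lathe must be reduced from 80 to 77.25 dB SPL: IL = 2.75 dB.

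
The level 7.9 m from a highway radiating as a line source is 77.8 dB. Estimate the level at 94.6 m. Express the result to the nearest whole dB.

Cylindrical spreading from a line source gives a 10·log₁₀(r₂/r₁) drop.
L₂ = 77.8 − 10·log₁₀(94.6/7.9) = 77.8 − 10.783 = 67.02 dB.

67 dB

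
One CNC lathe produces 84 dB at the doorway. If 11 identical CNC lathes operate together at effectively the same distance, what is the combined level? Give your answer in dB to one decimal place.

N identical incoherent sources raise the level by 10·log₁₀ N.
L_total = 84 + 10·log₁₀(11) = 84 + 10.414 = 94.41 dB.

94.4 dB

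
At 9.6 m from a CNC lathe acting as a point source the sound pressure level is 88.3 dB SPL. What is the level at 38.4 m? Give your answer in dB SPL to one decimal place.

For a point source, L₂ = L₁ − 20·log₁₀(r₂/r₁).
L₂ = 88.3 − 20·log₁₀(38.4/9.6) = 88.3 − 12.041 = 76.26 dB SPL.

76.3 dB SPL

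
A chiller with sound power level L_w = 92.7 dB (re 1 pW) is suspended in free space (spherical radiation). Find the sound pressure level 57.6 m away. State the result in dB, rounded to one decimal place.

L_p = L_w − 10·log₁₀(4π·r²) with r = 57.6 m.
4π·r² = 4.169e+04 m², 10·log₁₀ of that is 46.201 dB.
L_p = 92.7 − 46.201 = 46.50 dB.

46.5 dB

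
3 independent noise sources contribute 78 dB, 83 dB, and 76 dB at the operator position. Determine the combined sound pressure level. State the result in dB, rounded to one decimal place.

84.8 dB

Incoherent sources combine by intensity addition: L_total = 10·log₁₀(Σ 10^(L_i/10)).
Σ 10^(L/10) = 10^(78/10) + 10^(83/10) + 10^(76/10) = 3.024e+08.
L_total = 10·log₁₀(3.024e+08) = 84.81 dB.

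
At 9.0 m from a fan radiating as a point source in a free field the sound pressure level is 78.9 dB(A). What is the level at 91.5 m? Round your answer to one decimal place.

Spherical spreading from a point source gives a 20·log₁₀(r₂/r₁) drop.
L₂ = 78.9 − 20·log₁₀(91.5/9.0) = 78.9 − 20.144 = 58.76 dB(A).

58.8 dB(A)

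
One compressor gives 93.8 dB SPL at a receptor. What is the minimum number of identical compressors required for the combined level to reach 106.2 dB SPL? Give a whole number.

18

The shortfall is 106.2 − 93.8 = 12.4 dB, and N units add 10·log₁₀ N, so need 10·log₁₀ N ≥ 12.4.
N ≥ 10^(12.4/10) = 17.378, so N = 18.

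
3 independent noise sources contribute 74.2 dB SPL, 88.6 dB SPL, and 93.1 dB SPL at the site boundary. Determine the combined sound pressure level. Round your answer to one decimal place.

94.5 dB SPL

For uncorrelated sources the intensities add, so convert each level to linear form, sum, and take 10·log₁₀ of the total.
Σ 10^(L/10) = 10^(74.2/10) + 10^(88.6/10) + 10^(93.1/10) = 2.792e+09.
L_total = 10·log₁₀(2.792e+09) = 94.46 dB SPL.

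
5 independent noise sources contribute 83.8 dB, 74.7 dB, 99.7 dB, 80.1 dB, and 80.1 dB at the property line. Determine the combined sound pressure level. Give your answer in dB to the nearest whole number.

100 dB

Incoherent sources combine by intensity addition: L_total = 10·log₁₀(Σ 10^(L_i/10)).
Σ 10^(L/10) = 10^(83.8/10) + 10^(74.7/10) + 10^(99.7/10) + 10^(80.1/10) + 10^(80.1/10) = 9.807e+09.
L_total = 10·log₁₀(9.807e+09) = 99.92 dB.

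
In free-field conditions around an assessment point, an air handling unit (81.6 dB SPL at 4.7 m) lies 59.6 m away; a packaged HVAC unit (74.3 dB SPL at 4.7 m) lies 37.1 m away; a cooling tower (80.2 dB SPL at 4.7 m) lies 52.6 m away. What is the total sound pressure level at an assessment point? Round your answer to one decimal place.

63.4 dB SPL

Propagate each source to the receiver with L = L_ref − 20·log₁₀(r/r_ref), then add intensities.
air handling unit: 81.6 − 20·log₁₀(59.6/4.7) = 81.6 − 22.06 = 59.54 dB SPL.
packaged HVAC unit: 74.3 − 20·log₁₀(37.1/4.7) = 74.3 − 17.95 = 56.35 dB SPL.
cooling tower: 80.2 − 20·log₁₀(52.6/4.7) = 80.2 − 20.98 = 59.22 dB SPL.
Σ 10^(L/10) = 2.167e+06 → L_total = 10·log₁₀(2.167e+06) = 63.36 dB SPL.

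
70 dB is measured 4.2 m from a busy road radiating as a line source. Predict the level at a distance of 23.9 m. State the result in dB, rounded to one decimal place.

Line-source attenuation: ΔL = 10·log₁₀(r₂/r₁) = 10·log₁₀(23.9/4.2) = 7.551 dB.
L₂ = 70 − 10·log₁₀(23.9/4.2) = 70 − 7.551 = 62.45 dB.

62.4 dB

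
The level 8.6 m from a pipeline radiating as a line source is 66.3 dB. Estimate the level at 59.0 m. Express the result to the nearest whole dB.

58 dB

Cylindrical spreading from a line source gives a 10·log₁₀(r₂/r₁) drop.
L₂ = 66.3 − 10·log₁₀(59.0/8.6) = 66.3 − 8.364 = 57.94 dB.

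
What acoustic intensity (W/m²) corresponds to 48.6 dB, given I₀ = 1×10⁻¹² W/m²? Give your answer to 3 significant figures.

7.24e-08 W/m²

I/I₀ = 10^(48.6/10) = 7.244e+04, so I = 7.244e+04 × 10⁻¹² W/m².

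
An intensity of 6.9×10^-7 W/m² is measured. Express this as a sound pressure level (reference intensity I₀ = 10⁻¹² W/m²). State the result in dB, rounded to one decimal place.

L = 10·log₁₀(I/I₀) = 10·log₁₀(6.9×10^-7/10⁻¹²) = 10·log₁₀(6.9×10^5).
L = 10·(0.8388 + 5) = 58.39 dB.

58.4 dB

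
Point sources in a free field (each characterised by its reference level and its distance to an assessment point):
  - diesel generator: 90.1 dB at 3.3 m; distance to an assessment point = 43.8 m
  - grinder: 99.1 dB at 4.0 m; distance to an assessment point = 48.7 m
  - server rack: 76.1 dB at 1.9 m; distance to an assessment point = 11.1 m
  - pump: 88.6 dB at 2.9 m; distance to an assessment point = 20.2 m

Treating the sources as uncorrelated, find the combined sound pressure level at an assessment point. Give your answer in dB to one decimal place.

First find each source's level at the receiver (point-source: −20·log₁₀(r/r_ref)), then combine on an intensity basis.
diesel generator: 90.1 − 20·log₁₀(43.8/3.3) = 90.1 − 22.46 = 67.64 dB.
grinder: 99.1 − 20·log₁₀(48.7/4.0) = 99.1 − 21.71 = 77.39 dB.
server rack: 76.1 − 20·log₁₀(11.1/1.9) = 76.1 − 15.33 = 60.77 dB.
pump: 88.6 − 20·log₁₀(20.2/2.9) = 88.6 − 16.86 = 71.74 dB.
Σ 10^(L/10) = 7.677e+07 → L_total = 10·log₁₀(7.677e+07) = 78.85 dB.

78.9 dB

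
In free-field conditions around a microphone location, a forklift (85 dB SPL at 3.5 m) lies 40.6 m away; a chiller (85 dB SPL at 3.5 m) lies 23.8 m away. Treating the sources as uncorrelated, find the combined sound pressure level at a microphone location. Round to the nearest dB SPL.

First find each source's level at the receiver (point-source: −20·log₁₀(r/r_ref)), then combine on an intensity basis.
forklift: 85 − 20·log₁₀(40.6/3.5) = 85 − 21.29 = 63.71 dB SPL.
chiller: 85 − 20·log₁₀(23.8/3.5) = 85 − 16.65 = 68.35 dB SPL.
Σ 10^(L/10) = 9.189e+06 → L_total = 10·log₁₀(9.189e+06) = 69.63 dB SPL.

70 dB SPL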